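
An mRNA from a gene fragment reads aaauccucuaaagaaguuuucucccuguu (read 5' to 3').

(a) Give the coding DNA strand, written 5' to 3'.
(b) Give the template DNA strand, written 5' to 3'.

(a) The coding strand matches the mRNA with U→T.
(b) The template strand is the reverse complement of the coding strand.

(a) 5'-AAATCCTCTAAAGAAGTTTTCTCCCTGTT-3'
(b) 5'-AACAGGGAGAAAACTTCTTTAGAGGATTT-3'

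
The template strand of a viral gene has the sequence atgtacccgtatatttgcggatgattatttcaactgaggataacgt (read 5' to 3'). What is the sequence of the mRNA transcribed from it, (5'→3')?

RNA polymerase reads the template 3'→5' and synthesizes mRNA 5'→3' by base-pairing (A→U, T→A, G↔C). The complement of the template is TACATGGGCATATAAACGCCTACTAATAAAGTTGACTCCTATTGCA; antiparallel, so 5'→3' the coding strand is ACGTTATCCTCAGTTGAAATAATCATCCGCAAATATACGGGTACAT. Replace T with U for the mRNA.

5'-ACGUUAUCCUCAGUUGAAAUAAUCAUCCGCAAAUAUACGGGUACAU-3'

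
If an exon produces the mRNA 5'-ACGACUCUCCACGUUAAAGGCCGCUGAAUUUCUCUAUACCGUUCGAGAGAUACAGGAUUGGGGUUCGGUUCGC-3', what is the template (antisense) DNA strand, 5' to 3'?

Replace U with T to get the coding DNA strand: ACGACTCTCCACGTTAAAGGCCGCTGAATTTCTCTATACCGTTCGAGAGATACAGGATTGGGGTTCGGTTCGC. The template strand is its reverse complement (complement TGCTGAGAGGTGCAATTTCCGGCGACTTAAAGAGATATGGCAAGCTCTCTATGTCCTAACCCCAAGCCAAGCG, then reverse).

5'-GCGAACCGAACCCCAATCCTGTATCTCTCGAACGGTATAGAGAAATTCAGCGGCCTTTAACGTGGAGAGTCGT-3'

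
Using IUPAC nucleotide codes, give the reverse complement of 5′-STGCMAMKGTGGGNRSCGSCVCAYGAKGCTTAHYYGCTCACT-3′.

Standard pairs A↔T, G↔C; ambiguity codes pair R↔Y, M↔K, S↔S, H↔D, V↔B, N↔N. Complement (SACGKTKMCACCCNYSGCSGBGTRCTMCGAATDRRCGAGTGA), then reverse for 5'→3'.

5′-AGTGAGCRRDTAAGCMTCRTGBGSCGSYNCCCACMKTKGCAS-3′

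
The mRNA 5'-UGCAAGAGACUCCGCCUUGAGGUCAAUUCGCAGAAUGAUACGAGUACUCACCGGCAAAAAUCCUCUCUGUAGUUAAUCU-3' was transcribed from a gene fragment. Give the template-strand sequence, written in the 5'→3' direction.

5'-AGATTAACTACAGAGAGGATTTTTGCCGGTGAGTACTCGTATCATTCTGCGAATTGACCTCAAGGCGGAGTCTCTTGCA-3'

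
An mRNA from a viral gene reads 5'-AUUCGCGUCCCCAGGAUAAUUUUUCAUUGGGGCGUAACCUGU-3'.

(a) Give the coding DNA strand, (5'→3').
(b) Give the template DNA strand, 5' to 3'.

(a) 5'-ATTCGCGTCCCCAGGATAATTTTTCATTGGGGCGTAACCTGT-3'
(b) 5'-ACAGGTTACGCCCCAATGAAAAATTATCCTGGGGACGCGAAT-3'

(a) The coding strand matches the mRNA with U→T.
(b) The template strand is the reverse complement of the coding strand.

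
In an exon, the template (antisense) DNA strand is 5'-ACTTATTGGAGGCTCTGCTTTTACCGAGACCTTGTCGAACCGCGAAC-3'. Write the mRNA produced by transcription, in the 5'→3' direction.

5'-GUUCGCGGUUCGACAAGGUCUCGGUAAAAGCAGAGCCUCCAAUAAGU-3'

RNA polymerase reads the template 3'→5' and synthesizes mRNA 5'→3' by base-pairing (A→U, T→A, G↔C). The complement of the template is TGAATAACCTCCGAGACGAAAATGGCTCTGGAACAGCTTGGCGCTTG; antiparallel, so 5'→3' the coding strand is GTTCGCGGTTCGACAAGGTCTCGGTAAAAGCAGAGCCTCCAATAAGT. Replace T with U for the mRNA.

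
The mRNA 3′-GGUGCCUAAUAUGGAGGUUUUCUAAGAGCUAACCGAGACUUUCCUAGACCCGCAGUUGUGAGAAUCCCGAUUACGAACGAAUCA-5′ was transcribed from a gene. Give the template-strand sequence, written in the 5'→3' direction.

5'-CCACGGATTATACCTCCAAAAGATTCTCGATTGGCTCTGAAAGGATCTGGGCGTCAACACTCTTAGGGCTAATGCTTGCTTAGT-3'

Written 5'→3' the mRNA is ACUAAGCAAGCAUUAGCCCUAAGAGUGUUGACGCCCAGAUCCUUUCAGAGCCAAUCGAGAAUCUUUUGGAGGUAUAAUCCGUGG, so the coding DNA strand is ACTAAGCAAGCATTAGCCCTAAGAGTGTTGACGCCCAGATCCTTTCAGAGCCAATCGAGAATCTTTTGGAGGTATAATCCGTGG. The template is its reverse complement.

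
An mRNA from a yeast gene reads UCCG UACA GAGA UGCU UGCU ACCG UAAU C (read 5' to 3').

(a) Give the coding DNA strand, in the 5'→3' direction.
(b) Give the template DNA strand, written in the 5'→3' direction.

(a) 5'-TCCGTACAGAGATGCTTGCTACCGTAATC-3'
(b) 5'-GATTACGGTAGCAAGCATCTCTGTACGGA-3'

(a) The coding strand matches the mRNA with U→T.
(b) The template strand is the reverse complement of the coding strand.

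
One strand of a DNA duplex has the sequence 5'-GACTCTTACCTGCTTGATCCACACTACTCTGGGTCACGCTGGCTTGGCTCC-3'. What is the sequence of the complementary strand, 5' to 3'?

5'-GGAGCCAAGCCAGCGTGACCCAGAGTAGTGTGGATCAAGCAGGTAAGAGTC-3'

The complement of GACTCTTACCTGCTTGATCCACACTACTCTGGGTCACGCTGGCTTGGCTCC is CTGAGAATGGACGAACTAGGTGTGATGAGACCCAGTGCGACCGAACCGAGG (A↔T, G↔C). DNA strands are antiparallel, so the complementary strand runs 3'→5'; reversing gives the 5'→3' form.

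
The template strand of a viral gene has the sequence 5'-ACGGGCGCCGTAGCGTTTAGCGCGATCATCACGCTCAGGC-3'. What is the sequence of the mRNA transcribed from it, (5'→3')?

5′-GCCUGAGCGUGAUGAUCGCGCUAAACGCUACGGCGCCCGU-3′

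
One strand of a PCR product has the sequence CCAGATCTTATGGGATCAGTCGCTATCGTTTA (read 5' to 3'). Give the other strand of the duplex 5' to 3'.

5′-TAAACGATAGCGACTGATCCCATAAGATCTGG-3′

The complement of CCAGATCTTATGGGATCAGTCGCTATCGTTTA is GGTCTAGAATACCCTAGTCAGCGATAGCAAAT (A↔T, G↔C). DNA strands are antiparallel, so the complementary strand runs 3'→5'; reversing gives the 5'→3' form.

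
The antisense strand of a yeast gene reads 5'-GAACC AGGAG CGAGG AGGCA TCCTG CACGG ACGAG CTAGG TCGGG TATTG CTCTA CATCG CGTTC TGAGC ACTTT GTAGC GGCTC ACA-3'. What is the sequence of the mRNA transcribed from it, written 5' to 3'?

5'-UGUGAGCCGCUACAAAGUGCUCAGAACGCGAUGUAGAGCAAUACCCGACCUAGCUCGUCCGUGCAGGAUGCCUCCUCGCUCCUGGUUC-3'

RNA polymerase reads the template 3'→5' and synthesizes mRNA 5'→3' by base-pairing (A→U, T→A, G↔C). The complement of the template is CTTGGTCCTCGCTCCTCCGTAGGACGTGCCTGCTCGATCCAGCCCATAACGAGATGTAGCGCAAGACTCGTGAAACATCGCCGAGTGT; antiparallel, so 5'→3' the coding strand is TGTGAGCCGCTACAAAGTGCTCAGAACGCGATGTAGAGCAATACCCGACCTAGCTCGTCCGTGCAGGATGCCTCCTCGCTCCTGGTTC. Replace T with U for the mRNA.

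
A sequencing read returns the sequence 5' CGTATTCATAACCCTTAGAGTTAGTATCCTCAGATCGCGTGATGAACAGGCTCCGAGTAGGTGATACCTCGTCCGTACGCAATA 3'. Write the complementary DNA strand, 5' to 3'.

The complement of CGTATTCATAACCCTTAGAGTTAGTATCCTCAGATCGCGTGATGAACAGGCTCCGAGTAGGTGATACCTCGTCCGTACGCAATA is GCATAAGTATTGGGAATCTCAATCATAGGAGTCTAGCGCACTACTTGTCCGAGGCTCATCCACTATGGAGCAGGCATGCGTTAT (A↔T, G↔C). DNA strands are antiparallel, so the complementary strand runs 3'→5'; reversing gives the 5'→3' form.

5'-TATTGCGTACGGACGAGGTATCACCTACTCGGAGCCTGTTCATCACGCGATCTGAGGATACTAACTCTAAGGGTTATGAATACG-3'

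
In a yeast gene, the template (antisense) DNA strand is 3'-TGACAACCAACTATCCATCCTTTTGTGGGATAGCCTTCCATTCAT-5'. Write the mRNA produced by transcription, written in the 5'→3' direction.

5'-ACUGUUGGUUGAUAGGUAGGAAAACACCCUAUCGGAAGGUAAGUA-3'

Reading the template 3'→5' as shown, RNA polymerase pairs each base (A→U, T→A, G↔C) to build mRNA 5'→3' directly.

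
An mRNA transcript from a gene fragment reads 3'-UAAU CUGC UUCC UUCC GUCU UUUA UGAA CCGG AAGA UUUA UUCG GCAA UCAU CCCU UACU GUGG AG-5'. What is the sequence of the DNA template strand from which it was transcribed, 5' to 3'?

Written 5'→3' the mRNA is GAGGUGUCAUUCCCUACUAACGGCUUAUUUAGAAGGCCAAGUAUUUUCUGCCUUCCUUCGUCUAAU, so the coding DNA strand is GAGGTGTCATTCCCTACTAACGGCTTATTTAGAAGGCCAAGTATTTTCTGCCTTCCTTCGTCTAAT. The template is its reverse complement.

5'-ATTAGACGAAGGAAGGCAGAAAATACTTGGCCTTCTAAATAAGCCGTTAGTAGGGAATGACACCTC-3'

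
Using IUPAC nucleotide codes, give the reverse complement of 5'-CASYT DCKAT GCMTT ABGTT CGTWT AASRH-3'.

Standard pairs A↔T, G↔C; ambiguity codes pair R↔Y, M↔K, W↔W, S↔S, B↔V, D↔H. Complement (GTSRAHGMTACGKAATVCAAGCAWATTSYD), then reverse for 5'→3'.

5'-DYSTTAWACGAACVTAAKGCATMGHARSTG-3'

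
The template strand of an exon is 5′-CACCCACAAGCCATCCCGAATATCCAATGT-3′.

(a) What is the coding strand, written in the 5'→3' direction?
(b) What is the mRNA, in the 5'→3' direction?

(a) 5'-ACATTGGATATTCGGGATGGCTTGTGGGTG-3'
(b) 5'-ACAUUGGAUAUUCGGGAUGGCUUGUGGGUG-3'

(a) The coding strand is the reverse complement of the template: complement GTGGGTGTTCGGTAGGGCTTATAGGTTACA, then reverse.
(b) mRNA has the coding-strand sequence with T→U.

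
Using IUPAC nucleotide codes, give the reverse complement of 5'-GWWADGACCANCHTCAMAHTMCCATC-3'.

5'-GATGGKADTKTGADGNTGGTCHTWWC-3'

Standard pairs A↔T, G↔C; ambiguity codes pair M↔K, W↔W, D↔H, N↔N. Complement (CWWTHCTGGTNGDAGTKTDAKGGTAG), then reverse for 5'→3'.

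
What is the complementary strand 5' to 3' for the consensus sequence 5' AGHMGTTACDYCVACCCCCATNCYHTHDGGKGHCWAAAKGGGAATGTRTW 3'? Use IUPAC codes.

5'-WAYACATTCCCMTTTWGDCMCCHDADRGNATGGGGGTBGRHGTAACKDCT-3'

Standard pairs A↔T, G↔C; ambiguity codes pair R↔Y, M↔K, W↔W, D↔H, V↔B, N↔N. Complement (TCDKCAATGHRGBTGGGGGTANGRDADHCCMCDGWTTTMCCCTTACAYAW), then reverse for 5'→3'.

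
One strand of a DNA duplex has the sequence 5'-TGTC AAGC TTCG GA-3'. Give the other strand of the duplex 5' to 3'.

The complement of TGTCAAGCTTCGGA is ACAGTTCGAAGCCT (A↔T, G↔C). DNA strands are antiparallel, so the complementary strand runs 3'→5'; reversing gives the 5'→3' form.

5'-TCCGAAGCTTGACA-3'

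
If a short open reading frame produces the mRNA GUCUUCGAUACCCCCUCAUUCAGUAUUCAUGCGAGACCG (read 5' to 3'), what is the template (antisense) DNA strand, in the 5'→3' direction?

Replace U with T to get the coding DNA strand: GTCTTCGATACCCCCTCATTCAGTATTCATGCGAGACCG. The template strand is its reverse complement (complement CAGAAGCTATGGGGGAGTAAGTCATAAGTACGCTCTGGC, then reverse).

5′-CGGTCTCGCATGAATACTGAATGAGGGGGTATCGAAGAC-3′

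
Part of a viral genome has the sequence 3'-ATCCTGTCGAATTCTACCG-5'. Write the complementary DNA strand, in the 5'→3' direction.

5′-TAGGACAGCTTAAGATGGC-3′

The strand is given 3'→5', so its complement runs 5'→3' in the same left-to-right order: pair each base A↔T, G↔C.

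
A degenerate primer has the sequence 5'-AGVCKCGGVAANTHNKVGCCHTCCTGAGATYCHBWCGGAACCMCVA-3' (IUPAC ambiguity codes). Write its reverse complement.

5'-TBGKGGTTCCGWVDGRATCTCAGGADGGCBMNDANTTBCCGMGBCT-3'

Standard pairs A↔T, G↔C; ambiguity codes pair Y↔R, M↔K, W↔W, B↔V, H↔D, N↔N. Complement (TCBGMGCCBTTNADNMBCGGDAGGACTCTARGDVWGCCTTGGKGBT), then reverse for 5'→3'.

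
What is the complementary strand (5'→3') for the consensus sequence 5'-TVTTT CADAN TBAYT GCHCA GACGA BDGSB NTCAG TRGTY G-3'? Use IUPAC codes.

Standard pairs A↔T, G↔C; ambiguity codes pair R↔Y, S↔S, B↔V, D↔H, N↔N. Complement (ABAAAGTHTNAVTRACGDGTCTGCTVHCSVNAGTCAYCARC), then reverse for 5'→3'.

5'-CRACYACTGANVSCHVTCGTCTGDGCARTVANTHTGAAABA-3'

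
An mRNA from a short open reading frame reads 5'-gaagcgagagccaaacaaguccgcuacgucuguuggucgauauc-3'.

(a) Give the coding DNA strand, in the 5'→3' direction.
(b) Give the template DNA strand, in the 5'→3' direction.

(a) 5′-GAAGCGAGAGCCAAACAAGTCCGCTACGTCTGTTGGTCGATATC-3′
(b) 5'-GATATCGACCAACAGACGTAGCGGACTTGTTTGGCTCTCGCTTC-3'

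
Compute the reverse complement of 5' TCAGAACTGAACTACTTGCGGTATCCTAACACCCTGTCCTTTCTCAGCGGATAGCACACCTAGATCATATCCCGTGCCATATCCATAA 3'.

5'-TTATGGATATGGCACGGGATATGATCTAGGTGTGCTATCCGCTGAGAAAGGACAGGGTGTTAGGATACCGCAAGTAGTTCAGTTCTGA-3'

Reading the sequence 3'→5' and pairing each base (A↔T, G↔C) gives the reverse complement directly.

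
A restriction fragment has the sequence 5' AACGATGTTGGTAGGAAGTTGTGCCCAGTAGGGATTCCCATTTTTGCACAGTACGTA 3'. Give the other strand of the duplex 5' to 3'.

Pairing A↔T and G↔C gives TTGCTACAACCATCCTTCAACACGGGTCATCCCTAAGGGTAAAAACGTGTCATGCAT, running 3'→5'. Reverse for the 5'→3' convention.

5'-TACGTACTGTGCAAAAATGGGAATCCCTACTGGGCACAACTTCCTACCAACATCGTT-3'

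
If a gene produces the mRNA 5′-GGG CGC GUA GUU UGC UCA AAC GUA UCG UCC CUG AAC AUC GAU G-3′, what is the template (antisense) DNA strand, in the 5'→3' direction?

5'-CATCGATGTTCAGGGACGATACGTTTGAGCAAACTACGCGCCC-3'

Replace U with T to get the coding DNA strand: GGGCGCGTAGTTTGCTCAAACGTATCGTCCCTGAACATCGATG. The template strand is its reverse complement (complement CCCGCGCATCAAACGAGTTTGCATAGCAGGGACTTGTAGCTAC, then reverse).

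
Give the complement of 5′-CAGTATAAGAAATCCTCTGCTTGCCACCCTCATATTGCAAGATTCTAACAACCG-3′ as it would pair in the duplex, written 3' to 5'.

3'-GTCATATTCTTTAGGAGACGAACGGTGGGAGTATAACGTTCTAAGATTGTTGGC-5'

Base-pairing A↔T, G↔C gives the complement. The complementary strand is antiparallel, so paired with a 5'→3' strand it runs 3'→5'.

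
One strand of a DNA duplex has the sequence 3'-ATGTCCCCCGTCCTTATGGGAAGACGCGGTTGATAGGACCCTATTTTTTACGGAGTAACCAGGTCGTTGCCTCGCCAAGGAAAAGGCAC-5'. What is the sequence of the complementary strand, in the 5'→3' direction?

5′-TACAGGGGGCAGGAATACCCTTCTGCGCCAACTATCCTGGGATAAAAAATGCCTCATTGGTCCAGCAACGGAGCGGTTCCTTTTCCGTG-3′

The strand is given 3'→5', so its complement runs 5'→3' in the same left-to-right order: pair each base A↔T, G↔C.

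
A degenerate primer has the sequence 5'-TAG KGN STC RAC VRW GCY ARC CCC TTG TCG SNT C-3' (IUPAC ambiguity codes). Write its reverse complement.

5'-GANSCGACAAGGGGYTRGCWYBGTYGASNCMCTA-3'

Standard pairs A↔T, G↔C; ambiguity codes pair R↔Y, K↔M, W↔W, S↔S, V↔B, N↔N. Complement (ATCMCNSAGYTGBYWCGRTYGGGGAACAGCSNAG), then reverse for 5'→3'.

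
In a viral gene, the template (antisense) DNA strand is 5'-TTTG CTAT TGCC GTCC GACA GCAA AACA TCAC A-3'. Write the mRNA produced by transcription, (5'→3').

RNA polymerase reads the template 3'→5' and synthesizes mRNA 5'→3' by base-pairing (A→U, T→A, G↔C). The complement of the template is AAACGATAACGGCAGGCTGTCGTTTTGTAGTGT; antiparallel, so 5'→3' the coding strand is TGTGATGTTTTGCTGTCGGACGGCAATAGCAAA. Replace T with U for the mRNA.

5'-UGUGAUGUUUUGCUGUCGGACGGCAAUAGCAAA-3'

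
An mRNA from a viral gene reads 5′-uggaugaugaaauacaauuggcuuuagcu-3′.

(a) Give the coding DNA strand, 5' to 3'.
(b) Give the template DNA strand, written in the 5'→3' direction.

(a) 5'-TGGATGATGAAATACAATTGGCTTTAGCT-3'
(b) 5'-AGCTAAAGCCAATTGTATTTCATCATCCA-3'

(a) The coding strand matches the mRNA with U→T.
(b) The template strand is the reverse complement of the coding strand.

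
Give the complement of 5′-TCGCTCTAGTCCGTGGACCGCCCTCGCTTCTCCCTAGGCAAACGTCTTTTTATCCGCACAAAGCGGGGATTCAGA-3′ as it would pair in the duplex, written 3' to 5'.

3′-AGCGAGATCAGGCACCTGGCGGGAGCGAAGAGGGATCCGTTTGCAGAAAAATAGGCGTGTTTCGCCCCTAAGTCT-5′

Base-pairing A↔T, G↔C gives the complement. The complementary strand is antiparallel, so paired with a 5'→3' strand it runs 3'→5'.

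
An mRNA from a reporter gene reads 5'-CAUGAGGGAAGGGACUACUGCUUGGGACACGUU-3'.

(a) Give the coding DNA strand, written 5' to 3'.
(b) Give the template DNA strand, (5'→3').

(a) The coding strand matches the mRNA with U→T.
(b) The template strand is the reverse complement of the coding strand.

(a) 5'-CATGAGGGAAGGGACTACTGCTTGGGACACGTT-3'
(b) 5'-AACGTGTCCCAAGCAGTAGTCCCTTCCCTCATG-3'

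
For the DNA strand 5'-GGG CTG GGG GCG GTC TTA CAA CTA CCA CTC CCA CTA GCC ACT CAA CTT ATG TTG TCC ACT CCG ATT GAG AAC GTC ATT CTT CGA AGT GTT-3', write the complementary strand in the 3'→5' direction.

3'-CCCGACCCCCGCCAGAATGTTGATGGTGAGGGTGATCGGTGAGTTGAATACAACAGGTGAGGCTAACTCTTGCAGTAAGAAGCTTCACAA-5'

Base-pairing A↔T, G↔C gives the complement. The complementary strand is antiparallel, so paired with a 5'→3' strand it runs 3'→5'.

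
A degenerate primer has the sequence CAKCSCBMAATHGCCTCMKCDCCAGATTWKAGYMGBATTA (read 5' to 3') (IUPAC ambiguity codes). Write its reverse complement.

5'-TAATVCKRCTMWAATCTGGHGMKGAGGCDATTKVGSGMTG-3'

Standard pairs A↔T, G↔C; ambiguity codes pair Y↔R, M↔K, W↔W, S↔S, B↔V, D↔H. Complement (GTMGSGVKTTADCGGAGKMGHGGTCTAAWMTCRKCVTAAT), then reverse for 5'→3'.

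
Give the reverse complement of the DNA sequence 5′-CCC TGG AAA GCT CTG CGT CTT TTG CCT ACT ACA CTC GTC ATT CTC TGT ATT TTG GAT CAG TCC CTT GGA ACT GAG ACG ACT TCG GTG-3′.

Reading the sequence 3'→5' and pairing each base (A↔T, G↔C) gives the reverse complement directly.

5'-CACCGAAGTCGTCTCAGTTCCAAGGGACTGATCCAAAATACAGAGAATGACGAGTGTAGTAGGCAAAAGACGCAGAGCTTTCCAGGG-3'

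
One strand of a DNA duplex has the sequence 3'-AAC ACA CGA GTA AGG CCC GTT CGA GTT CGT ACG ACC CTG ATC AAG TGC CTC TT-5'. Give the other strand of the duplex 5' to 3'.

The strand is given 3'→5', so its complement runs 5'→3' in the same left-to-right order: pair each base A↔T, G↔C.

5'-TTGTGTGCTCATTCCGGGCAAGCTCAAGCATGCTGGGACTAGTTCACGGAGAA-3'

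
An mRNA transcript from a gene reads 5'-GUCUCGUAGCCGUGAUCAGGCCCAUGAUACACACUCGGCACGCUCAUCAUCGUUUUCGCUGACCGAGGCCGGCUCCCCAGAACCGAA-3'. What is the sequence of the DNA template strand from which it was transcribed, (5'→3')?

5'-TTCGGTTCTGGGGAGCCGGCCTCGGTCAGCGAAAACGATGATGAGCGTGCCGAGTGTGTATCATGGGCCTGATCACGGCTACGAGAC-3'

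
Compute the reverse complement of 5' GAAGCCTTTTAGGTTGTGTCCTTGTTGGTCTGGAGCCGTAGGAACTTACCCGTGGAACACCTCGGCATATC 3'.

5'-GATATGCCGAGGTGTTCCACGGGTAAGTTCCTACGGCTCCAGACCAACAAGGACACAACCTAAAAGGCTTC-3'

Reading the sequence 3'→5' and pairing each base (A↔T, G↔C) gives the reverse complement directly.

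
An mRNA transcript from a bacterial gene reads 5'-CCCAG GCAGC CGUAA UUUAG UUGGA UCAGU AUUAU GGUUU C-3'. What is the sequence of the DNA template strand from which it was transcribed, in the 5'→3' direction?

5'-GAAACCATAATACTGATCCAACTAAATTACGGCTGCCTGGG-3'

Replace U with T to get the coding DNA strand: CCCAGGCAGCCGTAATTTAGTTGGATCAGTATTATGGTTTC. The template strand is its reverse complement (complement GGGTCCGTCGGCATTAAATCAACCTAGTCATAATACCAAAG, then reverse).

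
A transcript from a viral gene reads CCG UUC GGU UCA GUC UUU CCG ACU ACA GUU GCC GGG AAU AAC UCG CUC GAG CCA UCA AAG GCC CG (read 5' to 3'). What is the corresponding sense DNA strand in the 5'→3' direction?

5′-CCGTTCGGTTCAGTCTTTCCGACTACAGTTGCCGGGAATAACTCGCTCGAGCCATCAAAGGCCCG-3′

The coding DNA strand has the same 5'→3' sequence as the mRNA with U replaced by T.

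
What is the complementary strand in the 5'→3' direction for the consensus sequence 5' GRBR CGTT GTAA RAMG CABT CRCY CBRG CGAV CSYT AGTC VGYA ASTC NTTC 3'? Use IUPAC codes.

Standard pairs A↔T, G↔C; ambiguity codes pair R↔Y, M↔K, S↔S, B↔V, N↔N. Complement (CYVYGCAACATTYTKCGTVAGYGRGVYCGCTBGSRATCAGBCRTTSAGNAAG), then reverse for 5'→3'.

5'-GAANGASTTRCBGACTARSGBTCGCYVGRGYGAVTGCKTYTTACAACGYVYC-3'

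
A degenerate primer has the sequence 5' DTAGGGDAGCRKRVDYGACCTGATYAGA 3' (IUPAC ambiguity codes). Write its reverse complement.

5'-TCTRATCAGGTCRHBYMYGCTHCCCTAH-3'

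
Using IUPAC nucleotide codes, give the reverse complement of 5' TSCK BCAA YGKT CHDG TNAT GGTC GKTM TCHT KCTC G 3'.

5'-CGAGMADGAKAMCGACCATNACHDGAMCRTTGVMGSA-3'

Standard pairs A↔T, G↔C; ambiguity codes pair Y↔R, M↔K, S↔S, B↔V, D↔H, N↔N. Complement (ASGMVGTTRCMAGDHCANTACCAGCMAKAGDAMGAGC), then reverse for 5'→3'.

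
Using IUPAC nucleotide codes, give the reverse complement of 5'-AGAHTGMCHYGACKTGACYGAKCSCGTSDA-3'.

Standard pairs A↔T, G↔C; ambiguity codes pair Y↔R, M↔K, S↔S, D↔H. Complement (TCTDACKGDRCTGMACTGRCTMGSGCASHT), then reverse for 5'→3'.

5'-THSACGSGMTCRGTCAMGTCRDGKCADTCT-3'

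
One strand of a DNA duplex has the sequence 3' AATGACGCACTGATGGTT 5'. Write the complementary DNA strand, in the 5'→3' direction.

The strand is given 3'→5', so its complement runs 5'→3' in the same left-to-right order: pair each base A↔T, G↔C.

5'-TTACTGCGTGACTACCAA-3'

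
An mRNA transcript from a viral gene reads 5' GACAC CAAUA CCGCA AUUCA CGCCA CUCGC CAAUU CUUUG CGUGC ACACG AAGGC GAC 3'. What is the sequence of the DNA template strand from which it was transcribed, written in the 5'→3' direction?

5′-GTCGCCTTCGTGTGCACGCAAAGAATTGGCGAGTGGCGTGAATTGCGGTATTGGTGTC-3′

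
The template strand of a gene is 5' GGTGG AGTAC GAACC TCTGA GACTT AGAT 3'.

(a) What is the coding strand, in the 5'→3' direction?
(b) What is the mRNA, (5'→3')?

(a) The coding strand is the reverse complement of the template: complement CCACCTCATGCTTGGAGACTCTGAATCTA, then reverse.
(b) mRNA has the coding-strand sequence with T→U.

(a) 5'-ATCTAAGTCTCAGAGGTTCGTACTCCACC-3'
(b) 5′-AUCUAAGUCUCAGAGGUUCGUACUCCACC-3′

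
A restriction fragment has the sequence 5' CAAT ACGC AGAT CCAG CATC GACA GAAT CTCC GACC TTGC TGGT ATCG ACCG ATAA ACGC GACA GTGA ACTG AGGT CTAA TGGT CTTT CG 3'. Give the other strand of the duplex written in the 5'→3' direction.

5'-CGAAAGACCATTAGACCTCAGTTCACTGTCGCGTTTATCGGTCGATACCAGCAAGGTCGGAGATTCTGTCGATGCTGGATCTGCGTATTG-3'

Pairing A↔T and G↔C gives GTTATGCGTCTAGGTCGTAGCTGTCTTAGAGGCTGGAACGACCATAGCTGGCTATTTGCGCTGTCACTTGACTCCAGATTACCAGAAAGC, running 3'→5'. Reverse for the 5'→3' convention.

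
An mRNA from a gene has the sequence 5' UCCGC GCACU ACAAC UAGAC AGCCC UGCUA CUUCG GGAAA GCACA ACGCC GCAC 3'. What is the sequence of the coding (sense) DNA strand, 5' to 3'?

5′-TCCGCGCACTACAACTAGACAGCCCTGCTACTTCGGGAAAGCACAACGCCGCAC-3′

The coding DNA strand has the same 5'→3' sequence as the mRNA with U replaced by T.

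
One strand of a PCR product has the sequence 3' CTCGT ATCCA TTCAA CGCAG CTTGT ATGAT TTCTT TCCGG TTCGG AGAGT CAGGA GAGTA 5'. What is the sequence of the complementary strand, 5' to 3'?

The strand is given 3'→5', so its complement runs 5'→3' in the same left-to-right order: pair each base A↔T, G↔C.

5'-GAGCATAGGTAAGTTGCGTCGAACATACTAAAGAAAGGCCAAGCCTCTCAGTCCTCTCAT-3'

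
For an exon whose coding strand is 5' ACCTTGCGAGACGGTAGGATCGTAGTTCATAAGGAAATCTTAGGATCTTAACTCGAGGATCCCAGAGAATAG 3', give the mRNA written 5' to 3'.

5'-ACCUUGCGAGACGGUAGGAUCGUAGUUCAUAAGGAAAUCUUAGGAUCUUAACUCGAGGAUCCCAGAGAAUAG-3'

The mRNA is synthesized from the template strand, so it matches the coding strand with T replaced by U.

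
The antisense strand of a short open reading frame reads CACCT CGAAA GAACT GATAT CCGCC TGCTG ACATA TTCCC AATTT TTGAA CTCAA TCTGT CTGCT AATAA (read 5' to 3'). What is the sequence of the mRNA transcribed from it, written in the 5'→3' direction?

5'-UUAUUAGCAGACAGAUUGAGUUCAAAAAUUGGGAAUAUGUCAGCAGGCGGAUAUCAGUUCUUUCGAGGUG-3'

RNA polymerase reads the template 3'→5' and synthesizes mRNA 5'→3' by base-pairing (A→U, T→A, G↔C). The complement of the template is GTGGAGCTTTCTTGACTATAGGCGGACGACTGTATAAGGGTTAAAAACTTGAGTTAGACAGACGATTATT; antiparallel, so 5'→3' the coding strand is TTATTAGCAGACAGATTGAGTTCAAAAATTGGGAATATGTCAGCAGGCGGATATCAGTTCTTTCGAGGTG. Replace T with U for the mRNA.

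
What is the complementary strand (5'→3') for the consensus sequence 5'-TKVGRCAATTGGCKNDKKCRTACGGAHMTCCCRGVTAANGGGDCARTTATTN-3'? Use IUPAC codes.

Standard pairs A↔T, G↔C; ambiguity codes pair R↔Y, M↔K, D↔H, V↔B, N↔N. Complement (AMBCYGTTAACCGMNHMMGYATGCCTDKAGGGYCBATTNCCCHGTYAATAAN), then reverse for 5'→3'.

5'-NAATAAYTGHCCCNTTABCYGGGAKDTCCGTAYGMMHNMGCCAATTGYCBMA-3'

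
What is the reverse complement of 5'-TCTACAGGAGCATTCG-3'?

5'-CGAATGCTCCTGTAGA-3'

Complement each base (A↔T, G↔C): AGATGTCCTCGTAAGC. Then reverse.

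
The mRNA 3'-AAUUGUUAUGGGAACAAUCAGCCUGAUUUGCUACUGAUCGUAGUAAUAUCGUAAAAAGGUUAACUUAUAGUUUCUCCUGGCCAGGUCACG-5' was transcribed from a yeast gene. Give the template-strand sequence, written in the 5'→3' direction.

5'-TTAACAATACCCTTGTTAGTCGGACTAAACGATGACTAGCATCATTATAGCATTTTTCCAATTGAATATCAAAGAGGACCGGTCCAGTGC-3'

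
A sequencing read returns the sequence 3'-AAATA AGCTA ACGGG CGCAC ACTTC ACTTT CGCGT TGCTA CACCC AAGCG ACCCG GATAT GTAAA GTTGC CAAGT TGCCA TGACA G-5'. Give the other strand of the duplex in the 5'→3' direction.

The strand is given 3'→5', so its complement runs 5'→3' in the same left-to-right order: pair each base A↔T, G↔C.

5'-TTTATTCGATTGCCCGCGTGTGAAGTGAAAGCGCAACGATGTGGGTTCGCTGGGCCTATACATTTCAACGGTTCAACGGTACTGTC-3'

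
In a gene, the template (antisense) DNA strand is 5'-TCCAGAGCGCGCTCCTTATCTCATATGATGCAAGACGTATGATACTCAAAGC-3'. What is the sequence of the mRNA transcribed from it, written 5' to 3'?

5′-GCUUUGAGUAUCAUACGUCUUGCAUCAUAUGAGAUAAGGAGCGCGCUCUGGA-3′

The mRNA has the sequence of the coding strand (reverse complement of the template) with T→U. Reverse complement of TCCAGAGCGCGCTCCTTATCTCATATGATGCAAGACGTATGATACTCAAAGC is GCTTTGAGTATCATACGTCTTGCATCATATGAGATAAGGAGCGCGCTCTGGA; then T→U.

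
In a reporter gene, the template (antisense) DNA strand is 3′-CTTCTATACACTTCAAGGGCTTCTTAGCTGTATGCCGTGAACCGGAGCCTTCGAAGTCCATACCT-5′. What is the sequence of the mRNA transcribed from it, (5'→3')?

Reading the template 3'→5' as shown, RNA polymerase pairs each base (A→U, T→A, G↔C) to build mRNA 5'→3' directly.

5'-GAAGAUAUGUGAAGUUCCCGAAGAAUCGACAUACGGCACUUGGCCUCGGAAGCUUCAGGUAUGGA-3'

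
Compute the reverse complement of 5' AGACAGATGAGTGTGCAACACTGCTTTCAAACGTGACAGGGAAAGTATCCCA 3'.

5'-TGGGATACTTTCCCTGTCACGTTTGAAAGCAGTGTTGCACACTCATCTGTCT-3'

Complement each base (A↔T, G↔C): TCTGTCTACTCACACGTTGTGACGAAAGTTTGCACTGTCCCTTTCATAGGGT. Then reverse.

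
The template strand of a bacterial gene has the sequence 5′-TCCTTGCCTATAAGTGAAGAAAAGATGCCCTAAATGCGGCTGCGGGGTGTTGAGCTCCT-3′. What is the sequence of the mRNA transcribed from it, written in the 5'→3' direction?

5'-AGGAGCUCAACACCCCGCAGCCGCAUUUAGGGCAUCUUUUCUUCACUUAUAGGCAAGGA-3'

The mRNA has the sequence of the coding strand (reverse complement of the template) with T→U. Reverse complement of TCCTTGCCTATAAGTGAAGAAAAGATGCCCTAAATGCGGCTGCGGGGTGTTGAGCTCCT is AGGAGCTCAACACCCCGCAGCCGCATTTAGGGCATCTTTTCTTCACTTATAGGCAAGGA; then T→U.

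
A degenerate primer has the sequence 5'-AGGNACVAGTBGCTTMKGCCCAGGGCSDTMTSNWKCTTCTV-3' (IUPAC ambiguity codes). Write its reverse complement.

Standard pairs A↔T, G↔C; ambiguity codes pair M↔K, W↔W, S↔S, B↔V, D↔H, N↔N. Complement (TCCNTGBTCAVCGAAKMCGGGTCCCGSHAKASNWMGAAGAB), then reverse for 5'→3'.

5'-BAGAAGMWNSAKAHSGCCCTGGGCMKAAGCVACTBGTNCCT-3'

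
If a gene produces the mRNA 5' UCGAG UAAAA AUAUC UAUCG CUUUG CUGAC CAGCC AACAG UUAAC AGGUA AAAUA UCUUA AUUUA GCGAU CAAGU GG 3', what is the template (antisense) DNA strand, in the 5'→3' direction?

5'-CCACTTGATCGCTAAATTAAGATATTTTACCTGTTAACTGTTGGCTGGTCAGCAAAGCGATAGATATTTTTACTCGA-3'

Replace U with T to get the coding DNA strand: TCGAGTAAAAATATCTATCGCTTTGCTGACCAGCCAACAGTTAACAGGTAAAATATCTTAATTTAGCGATCAAGTGG. The template strand is its reverse complement (complement AGCTCATTTTTATAGATAGCGAAACGACTGGTCGGTTGTCAATTGTCCATTTTATAGAATTAAATCGCTAGTTCACC, then reverse).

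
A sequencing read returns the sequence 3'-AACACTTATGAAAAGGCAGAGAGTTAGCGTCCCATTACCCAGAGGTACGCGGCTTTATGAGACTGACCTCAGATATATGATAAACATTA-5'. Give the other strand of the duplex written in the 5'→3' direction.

5'-TTGTGAATACTTTTCCGTCTCTCAATCGCAGGGTAATGGGTCTCCATGCGCCGAAATACTCTGACTGGAGTCTATATACTATTTGTAAT-3'

The strand is given 3'→5', so its complement runs 5'→3' in the same left-to-right order: pair each base A↔T, G↔C.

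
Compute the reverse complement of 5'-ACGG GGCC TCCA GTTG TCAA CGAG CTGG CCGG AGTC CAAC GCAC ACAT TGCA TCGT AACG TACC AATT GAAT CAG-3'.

5'-CTGATTCAATTGGTACGTTACGATGCAATGTGTGCGTTGGACTCCGGCCAGCTCGTTGACAACTGGAGGCCCCGT-3'

Reading the sequence 3'→5' and pairing each base (A↔T, G↔C) gives the reverse complement directly.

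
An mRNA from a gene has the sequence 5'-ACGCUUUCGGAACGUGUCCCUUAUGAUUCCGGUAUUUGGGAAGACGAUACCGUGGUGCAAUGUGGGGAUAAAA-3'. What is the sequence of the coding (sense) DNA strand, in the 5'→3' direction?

5'-ACGCTTTCGGAACGTGTCCCTTATGATTCCGGTATTTGGGAAGACGATACCGTGGTGCAATGTGGGGATAAAA-3'

The coding DNA strand has the same 5'→3' sequence as the mRNA with U replaced by T.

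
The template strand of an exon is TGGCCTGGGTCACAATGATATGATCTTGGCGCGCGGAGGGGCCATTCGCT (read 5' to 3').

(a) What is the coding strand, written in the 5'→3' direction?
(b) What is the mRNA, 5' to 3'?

(a) 5'-AGCGAATGGCCCCTCCGCGCGCCAAGATCATATCATTGTGACCCAGGCCA-3'
(b) 5'-AGCGAAUGGCCCCUCCGCGCGCCAAGAUCAUAUCAUUGUGACCCAGGCCA-3'

(a) The coding strand is the reverse complement of the template: complement ACCGGACCCAGTGTTACTATACTAGAACCGCGCGCCTCCCCGGTAAGCGA, then reverse.
(b) mRNA has the coding-strand sequence with T→U.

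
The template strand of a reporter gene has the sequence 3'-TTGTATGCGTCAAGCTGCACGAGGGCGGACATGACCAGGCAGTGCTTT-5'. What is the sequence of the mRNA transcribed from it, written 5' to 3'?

5'-AACAUACGCAGUUCGACGUGCUCCCGCCUGUACUGGUCCGUCACGAAA-3'

Reading the template 3'→5' as shown, RNA polymerase pairs each base (A→U, T→A, G↔C) to build mRNA 5'→3' directly.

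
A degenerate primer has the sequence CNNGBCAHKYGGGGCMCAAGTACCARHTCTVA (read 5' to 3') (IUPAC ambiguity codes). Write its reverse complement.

5'-TBAGADYTGGTACTTGKGCCCCRMDTGVCNNG-3'

Standard pairs A↔T, G↔C; ambiguity codes pair R↔Y, M↔K, B↔V, H↔D, N↔N. Complement (GNNCVGTDMRCCCCGKGTTCATGGTYDAGABT), then reverse for 5'→3'.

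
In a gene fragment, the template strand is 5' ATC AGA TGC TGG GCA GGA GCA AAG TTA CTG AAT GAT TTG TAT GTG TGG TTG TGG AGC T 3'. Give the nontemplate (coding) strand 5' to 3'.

The coding strand is complementary and antiparallel to the template: take the complement (A↔T, G↔C) and reverse.

5'-AGCTCCACAACCACACATACAAATCATTCAGTAACTTTGCTCCTGCCCAGCATCTGAT-3'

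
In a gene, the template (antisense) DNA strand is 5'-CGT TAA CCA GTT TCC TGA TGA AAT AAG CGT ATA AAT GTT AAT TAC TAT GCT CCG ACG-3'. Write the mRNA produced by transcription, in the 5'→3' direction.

The mRNA has the sequence of the coding strand (reverse complement of the template) with T→U. Reverse complement of CGTTAACCAGTTTCCTGATGAAATAAGCGTATAAATGTTAATTACTATGCTCCGACG is CGTCGGAGCATAGTAATTAACATTTATACGCTTATTTCATCAGGAAACTGGTTAACG; then T→U.

5'-CGUCGGAGCAUAGUAAUUAACAUUUAUACGCUUAUUUCAUCAGGAAACUGGUUAACG-3'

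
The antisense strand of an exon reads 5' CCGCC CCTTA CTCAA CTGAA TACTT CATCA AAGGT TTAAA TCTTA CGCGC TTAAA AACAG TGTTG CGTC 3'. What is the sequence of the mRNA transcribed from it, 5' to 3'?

RNA polymerase reads the template 3'→5' and synthesizes mRNA 5'→3' by base-pairing (A→U, T→A, G↔C). The complement of the template is GGCGGGGAATGAGTTGACTTATGAAGTAGTTTCCAAATTTAGAATGCGCGAATTTTTGTCACAACGCAG; antiparallel, so 5'→3' the coding strand is GACGCAACACTGTTTTTAAGCGCGTAAGATTTAAACCTTTGATGAAGTATTCAGTTGAGTAAGGGGCGG. Replace T with U for the mRNA.

5′-GACGCAACACUGUUUUUAAGCGCGUAAGAUUUAAACCUUUGAUGAAGUAUUCAGUUGAGUAAGGGGCGG-3′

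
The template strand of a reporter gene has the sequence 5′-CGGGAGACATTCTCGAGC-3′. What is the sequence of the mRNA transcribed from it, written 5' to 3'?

5'-GCUCGAGAAUGUCUCCCG-3'

The mRNA has the sequence of the coding strand (reverse complement of the template) with T→U. Reverse complement of CGGGAGACATTCTCGAGC is GCTCGAGAATGTCTCCCG; then T→U.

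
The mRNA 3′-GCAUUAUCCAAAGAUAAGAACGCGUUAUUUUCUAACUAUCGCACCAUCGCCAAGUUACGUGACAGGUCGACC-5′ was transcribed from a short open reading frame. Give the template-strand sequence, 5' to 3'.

5′-CGTAATAGGTTTCTATTCTTGCGCAATAAAAGATTGATAGCGTGGTAGCGGTTCAATGCACTGTCCAGCTGG-3′

Written 5'→3' the mRNA is CCAGCUGGACAGUGCAUUGAACCGCUACCACGCUAUCAAUCUUUUAUUGCGCAAGAAUAGAAACCUAUUACG, so the coding DNA strand is CCAGCTGGACAGTGCATTGAACCGCTACCACGCTATCAATCTTTTATTGCGCAAGAATAGAAACCTATTACG. The template is its reverse complement.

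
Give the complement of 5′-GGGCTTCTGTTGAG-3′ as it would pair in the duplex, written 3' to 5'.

3′-CCCGAAGACAACTC-5′

Base-pairing A↔T, G↔C gives the complement. The complementary strand is antiparallel, so paired with a 5'→3' strand it runs 3'→5'.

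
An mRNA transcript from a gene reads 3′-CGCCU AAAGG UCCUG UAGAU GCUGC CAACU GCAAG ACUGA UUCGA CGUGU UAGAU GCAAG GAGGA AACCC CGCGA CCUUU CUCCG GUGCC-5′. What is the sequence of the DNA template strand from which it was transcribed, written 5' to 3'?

5'-GCGGATTTCCAGGACATCTACGACGGTTGACGTTCTGACTAAGCTGCACAATCTACGTTCCTCCTTTGGGGCGCTGGAAAGAGGCCACGG-3'

Written 5'→3' the mRNA is CCGUGGCCUCUUUCCAGCGCCCCAAAGGAGGAACGUAGAUUGUGCAGCUUAGUCAGAACGUCAACCGUCGUAGAUGUCCUGGAAAUCCGC, so the coding DNA strand is CCGTGGCCTCTTTCCAGCGCCCCAAAGGAGGAACGTAGATTGTGCAGCTTAGTCAGAACGTCAACCGTCGTAGATGTCCTGGAAATCCGC. The template is its reverse complement.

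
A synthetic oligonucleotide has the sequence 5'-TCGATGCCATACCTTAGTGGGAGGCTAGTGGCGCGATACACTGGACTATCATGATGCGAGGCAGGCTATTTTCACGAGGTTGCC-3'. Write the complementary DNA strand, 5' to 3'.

Pairing A↔T and G↔C gives AGCTACGGTATGGAATCACCCTCCGATCACCGCGCTATGTGACCTGATAGTACTACGCTCCGTCCGATAAAAGTGCTCCAACGG, running 3'→5'. Reverse for the 5'→3' convention.

5'-GGCAACCTCGTGAAAATAGCCTGCCTCGCATCATGATAGTCCAGTGTATCGCGCCACTAGCCTCCCACTAAGGTATGGCATCGA-3'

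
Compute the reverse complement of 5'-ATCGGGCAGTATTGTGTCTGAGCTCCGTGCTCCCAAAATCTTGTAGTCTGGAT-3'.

5′-ATCCAGACTACAAGATTTTGGGAGCACGGAGCTCAGACACAATACTGCCCGAT-3′

Complement each base (A↔T, G↔C): TAGCCCGTCATAACACAGACTCGAGGCACGAGGGTTTTAGAACATCAGACCTA. Then reverse.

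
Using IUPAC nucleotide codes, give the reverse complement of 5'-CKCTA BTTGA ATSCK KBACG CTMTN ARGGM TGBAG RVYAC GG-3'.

5'-CCGTRBYCTVCAKCCYTNAKAGCGTVMMGSATTCAAVTAGMG-3'

Standard pairs A↔T, G↔C; ambiguity codes pair R↔Y, M↔K, S↔S, B↔V, N↔N. Complement (GMGATVAACTTASGMMVTGCGAKANTYCCKACVTCYBRTGCC), then reverse for 5'→3'.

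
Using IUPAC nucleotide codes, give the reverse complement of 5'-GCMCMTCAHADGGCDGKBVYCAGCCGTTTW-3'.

Standard pairs A↔T, G↔C; ambiguity codes pair Y↔R, M↔K, W↔W, B↔V, D↔H. Complement (CGKGKAGTDTHCCGHCMVBRGTCGGCAAAW), then reverse for 5'→3'.

5'-WAAACGGCTGRBVMCHGCCHTDTGAKGKGC-3'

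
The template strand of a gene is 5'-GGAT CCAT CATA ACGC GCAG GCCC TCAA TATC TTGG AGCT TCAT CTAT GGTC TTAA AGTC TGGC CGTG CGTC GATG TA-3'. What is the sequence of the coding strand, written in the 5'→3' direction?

The coding strand is complementary and antiparallel to the template: take the complement (A↔T, G↔C) and reverse.

5'-TACATCGACGCACGGCCAGACTTTAAGACCATAGATGAAGCTCCAAGATATTGAGGGCCTGCGCGTTATGATGGATCC-3'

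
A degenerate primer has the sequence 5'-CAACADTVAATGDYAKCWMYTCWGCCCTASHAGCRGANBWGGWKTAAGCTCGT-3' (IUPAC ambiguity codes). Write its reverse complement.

5'-ACGAGCTTAMWCCWVNTCYGCTDSTAGGGCWGARKWGMTRHCATTBAHTGTTG-3'

Standard pairs A↔T, G↔C; ambiguity codes pair R↔Y, M↔K, W↔W, S↔S, B↔V, D↔H, N↔N. Complement (GTTGTHABTTACHRTMGWKRAGWCGGGATSDTCGYCTNVWCCWMATTCGAGCA), then reverse for 5'→3'.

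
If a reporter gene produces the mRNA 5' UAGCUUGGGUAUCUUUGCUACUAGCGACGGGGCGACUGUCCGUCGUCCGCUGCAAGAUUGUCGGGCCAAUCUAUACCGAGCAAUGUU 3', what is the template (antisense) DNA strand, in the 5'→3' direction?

5'-AACATTGCTCGGTATAGATTGGCCCGACAATCTTGCAGCGGACGACGGACAGTCGCCCCGTCGCTAGTAGCAAAGATACCCAAGCTA-3'

Replace U with T to get the coding DNA strand: TAGCTTGGGTATCTTTGCTACTAGCGACGGGGCGACTGTCCGTCGTCCGCTGCAAGATTGTCGGGCCAATCTATACCGAGCAATGTT. The template strand is its reverse complement (complement ATCGAACCCATAGAAACGATGATCGCTGCCCCGCTGACAGGCAGCAGGCGACGTTCTAACAGCCCGGTTAGATATGGCTCGTTACAA, then reverse).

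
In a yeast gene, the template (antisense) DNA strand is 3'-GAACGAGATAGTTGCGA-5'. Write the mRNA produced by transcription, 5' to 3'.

5′-CUUGCUCUAUCAACGCU-3′

Reading the template 3'→5' as shown, RNA polymerase pairs each base (A→U, T→A, G↔C) to build mRNA 5'→3' directly.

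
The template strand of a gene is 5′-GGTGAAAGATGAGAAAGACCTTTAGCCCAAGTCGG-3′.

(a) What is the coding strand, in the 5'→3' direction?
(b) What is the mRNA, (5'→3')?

(a) The coding strand is the reverse complement of the template: complement CCACTTTCTACTCTTTCTGGAAATCGGGTTCAGCC, then reverse.
(b) mRNA has the coding-strand sequence with T→U.

(a) 5'-CCGACTTGGGCTAAAGGTCTTTCTCATCTTTCACC-3'
(b) 5'-CCGACUUGGGCUAAAGGUCUUUCUCAUCUUUCACC-3'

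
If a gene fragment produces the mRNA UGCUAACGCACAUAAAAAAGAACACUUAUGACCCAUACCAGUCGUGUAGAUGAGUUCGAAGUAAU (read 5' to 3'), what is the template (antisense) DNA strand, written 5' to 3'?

5'-ATTACTTCGAACTCATCTACACGACTGGTATGGGTCATAAGTGTTCTTTTTTATGTGCGTTAGCA-3'

Replace U with T to get the coding DNA strand: TGCTAACGCACATAAAAAAGAACACTTATGACCCATACCAGTCGTGTAGATGAGTTCGAAGTAAT. The template strand is its reverse complement (complement ACGATTGCGTGTATTTTTTCTTGTGAATACTGGGTATGGTCAGCACATCTACTCAAGCTTCATTA, then reverse).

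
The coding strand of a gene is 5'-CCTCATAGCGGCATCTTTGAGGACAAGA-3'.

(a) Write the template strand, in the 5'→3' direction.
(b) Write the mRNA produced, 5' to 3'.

(a) 5'-TCTTGTCCTCAAAGATGCCGCTATGAGG-3'
(b) 5'-CCUCAUAGCGGCAUCUUUGAGGACAAGA-3'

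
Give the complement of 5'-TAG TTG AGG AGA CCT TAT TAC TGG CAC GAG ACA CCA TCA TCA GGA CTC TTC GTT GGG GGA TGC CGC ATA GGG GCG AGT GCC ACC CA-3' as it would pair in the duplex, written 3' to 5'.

Base-pairing A↔T, G↔C gives the complement. The complementary strand is antiparallel, so paired with a 5'→3' strand it runs 3'→5'.

3'-ATCAACTCCTCTGGAATAATGACCGTGCTCTGTGGTAGTAGTCCTGAGAAGCAACCCCCTACGGCGTATCCCCGCTCACGGTGGGT-5'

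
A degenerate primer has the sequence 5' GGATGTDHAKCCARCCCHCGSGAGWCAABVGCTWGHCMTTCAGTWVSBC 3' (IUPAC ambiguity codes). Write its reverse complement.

Standard pairs A↔T, G↔C; ambiguity codes pair R↔Y, M↔K, W↔W, S↔S, B↔V, D↔H. Complement (CCTACAHDTMGGTYGGGDGCSCTCWGTTVBCGAWCDGKAAGTCAWBSVG), then reverse for 5'→3'.

5'-GVSBWACTGAAKGDCWAGCBVTTGWCTCSCGDGGGYTGGMTDHACATCC-3'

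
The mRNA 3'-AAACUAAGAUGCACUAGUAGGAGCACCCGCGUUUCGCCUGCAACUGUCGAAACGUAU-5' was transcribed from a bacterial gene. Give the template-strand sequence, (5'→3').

5'-TTTGATTCTACGTGATCATCCTCGTGGGCGCAAAGCGGACGTTGACAGCTTTGCATA-3'

Written 5'→3' the mRNA is UAUGCAAAGCUGUCAACGUCCGCUUUGCGCCCACGAGGAUGAUCACGUAGAAUCAAA, so the coding DNA strand is TATGCAAAGCTGTCAACGTCCGCTTTGCGCCCACGAGGATGATCACGTAGAATCAAA. The template is its reverse complement.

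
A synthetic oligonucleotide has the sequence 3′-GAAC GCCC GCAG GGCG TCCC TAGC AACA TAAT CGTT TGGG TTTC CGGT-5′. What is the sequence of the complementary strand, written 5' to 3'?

The strand is given 3'→5', so its complement runs 5'→3' in the same left-to-right order: pair each base A↔T, G↔C.

5′-CTTGCGGGCGTCCCGCAGGGATCGTTGTATTAGCAAACCCAAAGGCCA-3′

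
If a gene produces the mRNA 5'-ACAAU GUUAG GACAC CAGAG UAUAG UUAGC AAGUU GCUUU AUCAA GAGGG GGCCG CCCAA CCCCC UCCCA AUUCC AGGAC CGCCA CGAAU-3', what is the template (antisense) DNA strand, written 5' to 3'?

Replace U with T to get the coding DNA strand: ACAATGTTAGGACACCAGAGTATAGTTAGCAAGTTGCTTTATCAAGAGGGGGCCGCCCAACCCCCTCCCAATTCCAGGACCGCCACGAAT. The template strand is its reverse complement (complement TGTTACAATCCTGTGGTCTCATATCAATCGTTCAACGAAATAGTTCTCCCCCGGCGGGTTGGGGGAGGGTTAAGGTCCTGGCGGTGCTTA, then reverse).

5'-ATTCGTGGCGGTCCTGGAATTGGGAGGGGGTTGGGCGGCCCCCTCTTGATAAAGCAACTTGCTAACTATACTCTGGTGTCCTAACATTGT-3'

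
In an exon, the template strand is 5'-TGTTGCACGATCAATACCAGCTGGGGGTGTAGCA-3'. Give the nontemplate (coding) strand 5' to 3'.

The coding strand is complementary and antiparallel to the template: take the complement (A↔T, G↔C) and reverse.

5'-TGCTACACCCCCAGCTGGTATTGATCGTGCAACA-3'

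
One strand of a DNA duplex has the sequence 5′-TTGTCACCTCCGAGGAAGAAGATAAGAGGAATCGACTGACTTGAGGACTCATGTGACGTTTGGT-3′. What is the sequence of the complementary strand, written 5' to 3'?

Pairing A↔T and G↔C gives AACAGTGGAGGCTCCTTCTTCTATTCTCCTTAGCTGACTGAACTCCTGAGTACACTGCAAACCA, running 3'→5'. Reverse for the 5'→3' convention.

5'-ACCAAACGTCACATGAGTCCTCAAGTCAGTCGATTCCTCTTATCTTCTTCCTCGGAGGTGACAA-3'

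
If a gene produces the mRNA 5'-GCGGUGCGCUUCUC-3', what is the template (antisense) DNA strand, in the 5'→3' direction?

5'-GAGAAGCGCACCGC-3'

Replace U with T to get the coding DNA strand: GCGGTGCGCTTCTC. The template strand is its reverse complement (complement CGCCACGCGAAGAG, then reverse).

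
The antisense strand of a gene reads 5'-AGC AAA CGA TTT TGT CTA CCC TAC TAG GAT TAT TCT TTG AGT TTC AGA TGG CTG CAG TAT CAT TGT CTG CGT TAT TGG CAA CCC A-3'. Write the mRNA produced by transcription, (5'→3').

The mRNA has the sequence of the coding strand (reverse complement of the template) with T→U. Reverse complement of AGCAAACGATTTTGTCTACCCTACTAGGATTATTCTTTGAGTTTCAGATGGCTGCAGTATCATTGTCTGCGTTATTGGCAACCCA is TGGGTTGCCAATAACGCAGACAATGATACTGCAGCCATCTGAAACTCAAAGAATAATCCTAGTAGGGTAGACAAAATCGTTTGCT; then T→U.

5'-UGGGUUGCCAAUAACGCAGACAAUGAUACUGCAGCCAUCUGAAACUCAAAGAAUAAUCCUAGUAGGGUAGACAAAAUCGUUUGCU-3'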